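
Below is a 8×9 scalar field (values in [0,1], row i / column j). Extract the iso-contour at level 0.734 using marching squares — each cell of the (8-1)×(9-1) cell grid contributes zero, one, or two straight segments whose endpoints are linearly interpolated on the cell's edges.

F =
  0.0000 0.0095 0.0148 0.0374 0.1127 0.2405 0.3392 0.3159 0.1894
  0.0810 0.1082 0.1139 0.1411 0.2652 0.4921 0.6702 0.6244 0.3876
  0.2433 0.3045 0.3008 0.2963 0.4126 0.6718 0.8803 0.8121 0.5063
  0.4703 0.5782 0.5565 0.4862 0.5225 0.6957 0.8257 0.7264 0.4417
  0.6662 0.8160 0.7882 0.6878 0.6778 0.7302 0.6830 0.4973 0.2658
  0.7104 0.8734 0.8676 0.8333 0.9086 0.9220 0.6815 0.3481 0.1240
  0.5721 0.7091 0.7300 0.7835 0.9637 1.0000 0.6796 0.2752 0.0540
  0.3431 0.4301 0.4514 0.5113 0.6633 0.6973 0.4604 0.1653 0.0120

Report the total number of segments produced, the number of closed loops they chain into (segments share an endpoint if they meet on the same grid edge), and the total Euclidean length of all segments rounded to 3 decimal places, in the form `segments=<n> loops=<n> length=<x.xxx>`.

cell (1,5): code 0100 → (1.304,6.000)–(2.000,5.298)
cell (1,6): code 1100 → (1.584,7.000)–(1.304,6.000)
cell (1,7): code 1000 → (2.000,7.255)–(1.584,7.000)
cell (2,5): code 0110 → (2.000,5.298)–(3.000,5.295)
cell (2,6): code 1011 → (3.000,6.923)–(2.911,7.000)
cell (2,7): code 0001 → (2.911,7.000)–(2.000,7.255)
cell (3,0): code 0100 → (3.655,1.000)–(4.000,0.453)
cell (3,1): code 1100 → (3.766,2.000)–(3.655,1.000)
cell (3,2): code 1000 → (4.000,2.540)–(3.766,2.000)
cell (3,5): code 0010 → (3.000,5.295)–(3.643,6.000)
cell (3,6): code 0001 → (3.643,6.000)–(3.000,6.923)
cell (4,0): code 0110 → (4.000,0.453)–(5.000,0.145)
cell (4,2): code 1101 → (4.318,3.000)–(4.000,2.540)
cell (4,3): code 1100 → (4.244,4.000)–(4.318,3.000)
cell (4,4): code 1100 → (4.020,5.000)–(4.244,4.000)
cell (4,5): code 1000 → (5.000,5.782)–(4.020,5.000)
cell (5,0): code 0010 → (5.000,0.145)–(5.848,1.000)
cell (5,1): code 0011 → (5.848,1.000)–(5.971,2.000)
cell (5,2): code 0111 → (5.971,2.000)–(6.000,2.075)
cell (5,5): code 1001 → (6.000,5.830)–(5.000,5.782)
cell (6,2): code 0010 → (6.000,2.075)–(6.182,3.000)
cell (6,3): code 0011 → (6.182,3.000)–(6.765,4.000)
cell (6,4): code 0011 → (6.765,4.000)–(6.879,5.000)
cell (6,5): code 0001 → (6.879,5.000)–(6.000,5.830)
total: 24 segments, chained into 2 closed loop(s), length Σ = 21.395434

segments=24 loops=2 length=21.395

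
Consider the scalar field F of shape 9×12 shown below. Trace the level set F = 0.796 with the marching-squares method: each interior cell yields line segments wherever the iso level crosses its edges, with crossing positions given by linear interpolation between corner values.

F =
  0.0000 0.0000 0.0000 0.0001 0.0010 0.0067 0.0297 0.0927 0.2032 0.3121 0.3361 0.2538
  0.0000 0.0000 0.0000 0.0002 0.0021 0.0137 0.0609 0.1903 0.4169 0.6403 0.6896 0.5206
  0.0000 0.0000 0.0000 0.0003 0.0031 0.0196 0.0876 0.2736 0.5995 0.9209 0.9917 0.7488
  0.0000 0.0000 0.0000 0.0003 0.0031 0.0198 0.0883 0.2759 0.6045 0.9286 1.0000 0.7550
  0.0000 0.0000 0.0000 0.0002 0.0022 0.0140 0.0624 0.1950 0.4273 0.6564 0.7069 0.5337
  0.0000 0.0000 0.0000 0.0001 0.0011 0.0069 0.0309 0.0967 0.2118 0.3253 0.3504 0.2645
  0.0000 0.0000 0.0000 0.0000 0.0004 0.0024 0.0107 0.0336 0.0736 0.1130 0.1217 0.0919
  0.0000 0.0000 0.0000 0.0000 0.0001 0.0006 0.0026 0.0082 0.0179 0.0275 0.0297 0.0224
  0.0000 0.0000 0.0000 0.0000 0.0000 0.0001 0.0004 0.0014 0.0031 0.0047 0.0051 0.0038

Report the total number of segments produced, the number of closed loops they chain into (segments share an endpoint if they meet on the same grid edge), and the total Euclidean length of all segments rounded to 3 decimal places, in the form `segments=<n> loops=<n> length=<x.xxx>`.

cell (1,8): code 0100 → (1.555,9.000)–(2.000,8.611)
cell (1,9): code 1100 → (1.352,10.000)–(1.555,9.000)
cell (1,10): code 1000 → (2.000,10.806)–(1.352,10.000)
cell (2,8): code 0110 → (2.000,8.611)–(3.000,8.591)
cell (2,10): code 1001 → (3.000,10.833)–(2.000,10.806)
cell (3,8): code 0010 → (3.000,8.591)–(3.487,9.000)
cell (3,9): code 0011 → (3.487,9.000)–(3.696,10.000)
cell (3,10): code 0001 → (3.696,10.000)–(3.000,10.833)
total: 8 segments, chained into 1 closed loop(s), length Σ = 7.388581

segments=8 loops=1 length=7.389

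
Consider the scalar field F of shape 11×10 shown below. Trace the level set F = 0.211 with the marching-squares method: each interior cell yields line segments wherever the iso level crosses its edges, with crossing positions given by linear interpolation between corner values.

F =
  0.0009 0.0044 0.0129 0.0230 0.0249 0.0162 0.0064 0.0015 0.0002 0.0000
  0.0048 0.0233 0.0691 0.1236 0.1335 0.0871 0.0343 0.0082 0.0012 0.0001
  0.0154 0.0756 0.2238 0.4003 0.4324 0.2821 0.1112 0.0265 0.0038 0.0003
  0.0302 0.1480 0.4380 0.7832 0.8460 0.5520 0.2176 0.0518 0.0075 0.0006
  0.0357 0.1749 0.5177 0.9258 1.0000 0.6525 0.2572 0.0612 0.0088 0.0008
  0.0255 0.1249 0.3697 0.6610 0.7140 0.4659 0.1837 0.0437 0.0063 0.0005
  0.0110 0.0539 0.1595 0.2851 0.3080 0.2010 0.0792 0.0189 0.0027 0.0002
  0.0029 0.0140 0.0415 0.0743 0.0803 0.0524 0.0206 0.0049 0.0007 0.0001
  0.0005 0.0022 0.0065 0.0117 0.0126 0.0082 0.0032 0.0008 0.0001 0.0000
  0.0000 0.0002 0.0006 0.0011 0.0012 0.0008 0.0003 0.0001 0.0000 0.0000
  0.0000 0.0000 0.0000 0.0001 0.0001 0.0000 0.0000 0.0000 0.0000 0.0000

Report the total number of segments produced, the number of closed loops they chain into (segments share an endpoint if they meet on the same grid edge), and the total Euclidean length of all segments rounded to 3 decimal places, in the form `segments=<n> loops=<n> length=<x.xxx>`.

cell (1,1): code 0100 → (1.917,2.000)–(2.000,1.914)
cell (1,2): code 1100 → (1.316,3.000)–(1.917,2.000)
cell (1,3): code 1100 → (1.259,4.000)–(1.316,3.000)
cell (1,4): code 1100 → (1.635,5.000)–(1.259,4.000)
cell (1,5): code 1000 → (2.000,5.416)–(1.635,5.000)
cell (2,1): code 0110 → (2.000,1.914)–(3.000,1.217)
cell (2,5): code 1101 → (2.938,6.000)–(2.000,5.416)
cell (2,6): code 1000 → (3.000,6.040)–(2.938,6.000)
cell (3,1): code 0110 → (3.000,1.217)–(4.000,1.105)
cell (3,6): code 1001 → (4.000,6.236)–(3.000,6.040)
cell (4,1): code 0110 → (4.000,1.105)–(5.000,1.352)
cell (4,5): code 1011 → (5.000,5.903)–(4.629,6.000)
cell (4,6): code 0001 → (4.629,6.000)–(4.000,6.236)
cell (5,1): code 0010 → (5.000,1.352)–(5.755,2.000)
cell (5,2): code 0111 → (5.755,2.000)–(6.000,2.410)
cell (5,4): code 1011 → (6.000,4.907)–(5.962,5.000)
cell (5,5): code 0001 → (5.962,5.000)–(5.000,5.903)
cell (6,2): code 0010 → (6.000,2.410)–(6.352,3.000)
cell (6,3): code 0011 → (6.352,3.000)–(6.426,4.000)
cell (6,4): code 0001 → (6.426,4.000)–(6.000,4.907)
total: 20 segments, chained into 1 closed loop(s), length Σ = 16.001714

segments=20 loops=1 length=16.002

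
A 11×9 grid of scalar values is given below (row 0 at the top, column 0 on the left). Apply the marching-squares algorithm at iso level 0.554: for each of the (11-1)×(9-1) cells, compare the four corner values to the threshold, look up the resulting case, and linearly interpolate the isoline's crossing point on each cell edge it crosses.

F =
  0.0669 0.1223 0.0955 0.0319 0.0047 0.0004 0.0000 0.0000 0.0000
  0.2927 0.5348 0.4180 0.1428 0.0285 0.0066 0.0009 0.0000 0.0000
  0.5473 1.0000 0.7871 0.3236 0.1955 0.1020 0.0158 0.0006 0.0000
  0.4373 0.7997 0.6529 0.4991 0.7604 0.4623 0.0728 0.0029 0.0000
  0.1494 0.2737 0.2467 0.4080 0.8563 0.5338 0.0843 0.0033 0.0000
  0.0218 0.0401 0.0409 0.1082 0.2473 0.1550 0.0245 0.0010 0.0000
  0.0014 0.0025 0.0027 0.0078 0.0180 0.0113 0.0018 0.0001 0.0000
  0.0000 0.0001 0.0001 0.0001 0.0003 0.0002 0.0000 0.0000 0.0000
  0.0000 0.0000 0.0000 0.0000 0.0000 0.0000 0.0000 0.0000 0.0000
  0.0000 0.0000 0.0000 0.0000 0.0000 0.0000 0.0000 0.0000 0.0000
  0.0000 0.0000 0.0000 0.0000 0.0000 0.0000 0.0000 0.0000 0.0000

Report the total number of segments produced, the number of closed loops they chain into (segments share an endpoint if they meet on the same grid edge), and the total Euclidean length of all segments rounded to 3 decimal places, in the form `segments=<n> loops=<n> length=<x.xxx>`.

segments=14 loops=2 length=13.413

cell (1,0): code 0100 → (1.041,1.000)–(2.000,0.015)
cell (1,1): code 1100 → (1.368,2.000)–(1.041,1.000)
cell (1,2): code 1000 → (2.000,2.503)–(1.368,2.000)
cell (2,0): code 0110 → (2.000,0.015)–(3.000,0.322)
cell (2,2): code 1001 → (3.000,2.643)–(2.000,2.503)
cell (2,3): code 0100 → (2.635,4.000)–(3.000,3.210)
cell (2,4): code 1000 → (3.000,4.692)–(2.635,4.000)
cell (3,0): code 0010 → (3.000,0.322)–(3.467,1.000)
cell (3,1): code 0011 → (3.467,1.000)–(3.243,2.000)
cell (3,2): code 0001 → (3.243,2.000)–(3.000,2.643)
cell (3,3): code 0110 → (3.000,3.210)–(4.000,3.326)
cell (3,4): code 1001 → (4.000,4.937)–(3.000,4.692)
cell (4,3): code 0010 → (4.000,3.326)–(4.496,4.000)
cell (4,4): code 0001 → (4.496,4.000)–(4.000,4.937)
total: 14 segments, chained into 2 closed loop(s), length Σ = 13.413105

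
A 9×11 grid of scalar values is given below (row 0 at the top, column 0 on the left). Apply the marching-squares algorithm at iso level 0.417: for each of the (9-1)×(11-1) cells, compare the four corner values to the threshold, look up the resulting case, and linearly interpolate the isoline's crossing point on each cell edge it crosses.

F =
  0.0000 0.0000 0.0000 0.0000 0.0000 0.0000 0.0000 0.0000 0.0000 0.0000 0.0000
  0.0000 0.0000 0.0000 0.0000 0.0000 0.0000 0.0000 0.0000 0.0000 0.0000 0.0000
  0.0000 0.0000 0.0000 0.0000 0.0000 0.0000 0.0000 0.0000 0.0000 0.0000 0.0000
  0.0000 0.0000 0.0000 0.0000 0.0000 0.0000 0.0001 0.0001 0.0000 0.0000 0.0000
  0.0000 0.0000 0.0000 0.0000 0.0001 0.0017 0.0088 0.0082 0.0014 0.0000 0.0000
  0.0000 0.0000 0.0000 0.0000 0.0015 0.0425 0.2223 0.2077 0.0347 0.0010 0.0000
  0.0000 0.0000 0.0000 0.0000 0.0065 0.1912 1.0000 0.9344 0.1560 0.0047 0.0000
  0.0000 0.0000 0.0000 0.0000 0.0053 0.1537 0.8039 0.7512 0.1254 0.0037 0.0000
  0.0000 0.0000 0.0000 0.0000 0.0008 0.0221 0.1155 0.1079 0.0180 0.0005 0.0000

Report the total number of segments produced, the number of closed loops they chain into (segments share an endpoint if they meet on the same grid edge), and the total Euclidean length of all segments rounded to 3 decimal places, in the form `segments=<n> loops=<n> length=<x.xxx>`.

segments=8 loops=1 length=7.596

cell (5,5): code 0100 → (5.250,6.000)–(6.000,5.279)
cell (5,6): code 1100 → (5.288,7.000)–(5.250,6.000)
cell (5,7): code 1000 → (6.000,7.665)–(5.288,7.000)
cell (6,5): code 0110 → (6.000,5.279)–(7.000,5.405)
cell (6,7): code 1001 → (7.000,7.534)–(6.000,7.665)
cell (7,5): code 0010 → (7.000,5.405)–(7.562,6.000)
cell (7,6): code 0011 → (7.562,6.000)–(7.520,7.000)
cell (7,7): code 0001 → (7.520,7.000)–(7.000,7.534)
total: 8 segments, chained into 1 closed loop(s), length Σ = 7.595553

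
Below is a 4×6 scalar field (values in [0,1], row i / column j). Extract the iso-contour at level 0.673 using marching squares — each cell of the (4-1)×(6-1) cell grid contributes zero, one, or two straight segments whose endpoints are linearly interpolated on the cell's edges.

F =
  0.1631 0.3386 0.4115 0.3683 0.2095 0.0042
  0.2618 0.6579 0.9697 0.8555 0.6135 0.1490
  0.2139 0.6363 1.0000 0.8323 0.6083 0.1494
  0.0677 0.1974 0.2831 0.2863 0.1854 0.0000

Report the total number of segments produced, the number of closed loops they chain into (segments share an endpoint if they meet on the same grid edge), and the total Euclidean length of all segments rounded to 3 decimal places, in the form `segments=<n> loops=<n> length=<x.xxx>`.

cell (0,1): code 0100 → (0.468,2.000)–(1.000,1.048)
cell (0,2): code 1100 → (0.625,3.000)–(0.468,2.000)
cell (0,3): code 1000 → (1.000,3.754)–(0.625,3.000)
cell (1,1): code 0110 → (1.000,1.048)–(2.000,1.101)
cell (1,3): code 1001 → (2.000,3.711)–(1.000,3.754)
cell (2,1): code 0010 → (2.000,1.101)–(2.456,2.000)
cell (2,2): code 0011 → (2.456,2.000)–(2.292,3.000)
cell (2,3): code 0001 → (2.292,3.000)–(2.000,3.711)
total: 8 segments, chained into 1 closed loop(s), length Σ = 7.736819

segments=8 loops=1 length=7.737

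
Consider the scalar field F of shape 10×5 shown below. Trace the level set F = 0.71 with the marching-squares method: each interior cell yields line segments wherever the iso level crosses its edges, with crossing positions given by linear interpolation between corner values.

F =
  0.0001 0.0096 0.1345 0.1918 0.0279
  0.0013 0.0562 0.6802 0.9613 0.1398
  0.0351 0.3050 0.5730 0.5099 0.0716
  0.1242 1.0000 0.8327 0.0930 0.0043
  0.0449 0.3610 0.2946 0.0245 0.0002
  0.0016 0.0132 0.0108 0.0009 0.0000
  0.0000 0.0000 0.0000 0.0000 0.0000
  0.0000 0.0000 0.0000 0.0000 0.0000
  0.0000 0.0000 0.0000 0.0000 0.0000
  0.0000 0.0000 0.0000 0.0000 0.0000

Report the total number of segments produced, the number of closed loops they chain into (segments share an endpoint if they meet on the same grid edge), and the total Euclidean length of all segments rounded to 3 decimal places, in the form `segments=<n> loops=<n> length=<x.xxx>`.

cell (0,2): code 0100 → (0.673,3.000)–(1.000,2.106)
cell (0,3): code 1000 → (1.000,3.306)–(0.673,3.000)
cell (1,2): code 0010 → (1.000,2.106)–(1.557,3.000)
cell (1,3): code 0001 → (1.557,3.000)–(1.000,3.306)
cell (2,0): code 0100 → (2.583,1.000)–(3.000,0.669)
cell (2,1): code 1100 → (2.528,2.000)–(2.583,1.000)
cell (2,2): code 1000 → (3.000,2.166)–(2.528,2.000)
cell (3,0): code 0010 → (3.000,0.669)–(3.454,1.000)
cell (3,1): code 0011 → (3.454,1.000)–(3.228,2.000)
cell (3,2): code 0001 → (3.228,2.000)–(3.000,2.166)
total: 10 segments, chained into 2 closed loop(s), length Σ = 6.991516

segments=10 loops=2 length=6.992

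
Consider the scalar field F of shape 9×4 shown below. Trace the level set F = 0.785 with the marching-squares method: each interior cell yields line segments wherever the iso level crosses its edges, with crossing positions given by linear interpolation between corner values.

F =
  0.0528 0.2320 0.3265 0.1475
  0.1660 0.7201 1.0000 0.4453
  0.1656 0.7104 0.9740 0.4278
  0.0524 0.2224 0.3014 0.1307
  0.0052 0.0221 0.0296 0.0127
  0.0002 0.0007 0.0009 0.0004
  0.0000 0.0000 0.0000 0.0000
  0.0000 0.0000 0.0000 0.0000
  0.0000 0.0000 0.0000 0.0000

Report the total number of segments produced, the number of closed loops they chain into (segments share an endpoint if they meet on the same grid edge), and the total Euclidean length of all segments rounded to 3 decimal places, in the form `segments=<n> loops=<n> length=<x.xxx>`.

cell (0,1): code 0100 → (0.681,2.000)–(1.000,1.232)
cell (0,2): code 1000 → (1.000,2.388)–(0.681,2.000)
cell (1,1): code 0110 → (1.000,1.232)–(2.000,1.283)
cell (1,2): code 1001 → (2.000,2.346)–(1.000,2.388)
cell (2,1): code 0010 → (2.000,1.283)–(2.281,2.000)
cell (2,2): code 0001 → (2.281,2.000)–(2.000,2.346)
total: 6 segments, chained into 1 closed loop(s), length Σ = 4.551974

segments=6 loops=1 length=4.552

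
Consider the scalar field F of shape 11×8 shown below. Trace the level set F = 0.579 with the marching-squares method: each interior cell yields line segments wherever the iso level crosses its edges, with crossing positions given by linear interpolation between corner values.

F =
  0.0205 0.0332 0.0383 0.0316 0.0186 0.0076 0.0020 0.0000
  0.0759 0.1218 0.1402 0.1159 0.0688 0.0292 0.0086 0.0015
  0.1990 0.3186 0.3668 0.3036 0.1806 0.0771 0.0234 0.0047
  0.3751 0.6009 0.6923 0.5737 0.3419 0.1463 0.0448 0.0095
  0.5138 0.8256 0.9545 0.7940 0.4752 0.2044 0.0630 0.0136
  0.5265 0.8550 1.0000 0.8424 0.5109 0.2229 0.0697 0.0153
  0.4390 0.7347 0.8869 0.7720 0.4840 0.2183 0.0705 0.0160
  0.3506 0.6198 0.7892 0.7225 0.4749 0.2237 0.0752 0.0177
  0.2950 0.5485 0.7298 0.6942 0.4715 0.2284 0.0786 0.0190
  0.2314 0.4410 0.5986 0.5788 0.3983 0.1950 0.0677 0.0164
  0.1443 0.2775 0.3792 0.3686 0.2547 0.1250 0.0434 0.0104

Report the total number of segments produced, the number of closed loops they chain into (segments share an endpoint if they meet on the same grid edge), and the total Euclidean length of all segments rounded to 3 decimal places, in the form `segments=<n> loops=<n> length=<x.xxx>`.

segments=20 loops=1 length=16.327

cell (2,0): code 0100 → (2.922,1.000)–(3.000,0.903)
cell (2,1): code 1100 → (2.652,2.000)–(2.922,1.000)
cell (2,2): code 1000 → (3.000,2.955)–(2.652,2.000)
cell (3,0): code 0110 → (3.000,0.903)–(4.000,0.209)
cell (3,2): code 1101 → (3.024,3.000)–(3.000,2.955)
cell (3,3): code 1000 → (4.000,3.674)–(3.024,3.000)
cell (4,0): code 0110 → (4.000,0.209)–(5.000,0.160)
cell (4,3): code 1001 → (5.000,3.795)–(4.000,3.674)
cell (5,0): code 0110 → (5.000,0.160)–(6.000,0.473)
cell (5,3): code 1001 → (6.000,3.670)–(5.000,3.795)
cell (6,0): code 0110 → (6.000,0.473)–(7.000,0.848)
cell (6,3): code 1001 → (7.000,3.580)–(6.000,3.670)
cell (7,0): code 0010 → (7.000,0.848)–(7.572,1.000)
cell (7,1): code 0111 → (7.572,1.000)–(8.000,1.168)
cell (7,3): code 1001 → (8.000,3.517)–(7.000,3.580)
cell (8,1): code 0110 → (8.000,1.168)–(9.000,1.876)
cell (8,2): code 1011 → (9.000,2.990)–(8.998,3.000)
cell (8,3): code 0001 → (8.998,3.000)–(8.000,3.517)
cell (9,1): code 0010 → (9.000,1.876)–(9.089,2.000)
cell (9,2): code 0001 → (9.089,2.000)–(9.000,2.990)
total: 20 segments, chained into 1 closed loop(s), length Σ = 16.327443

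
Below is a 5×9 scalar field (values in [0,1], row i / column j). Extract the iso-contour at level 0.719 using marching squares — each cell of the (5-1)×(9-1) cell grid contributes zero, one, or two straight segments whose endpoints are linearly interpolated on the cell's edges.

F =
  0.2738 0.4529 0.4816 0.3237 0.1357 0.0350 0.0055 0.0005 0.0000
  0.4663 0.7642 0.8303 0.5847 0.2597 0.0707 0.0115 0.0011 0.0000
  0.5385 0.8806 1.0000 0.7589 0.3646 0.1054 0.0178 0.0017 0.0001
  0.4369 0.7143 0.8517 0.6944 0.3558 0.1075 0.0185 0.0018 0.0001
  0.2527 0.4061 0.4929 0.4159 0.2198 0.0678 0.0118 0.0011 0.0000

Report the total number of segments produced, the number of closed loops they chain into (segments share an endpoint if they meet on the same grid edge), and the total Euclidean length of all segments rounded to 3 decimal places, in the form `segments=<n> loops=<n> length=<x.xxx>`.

segments=12 loops=1 length=8.144

cell (0,0): code 0100 → (0.855,1.000)–(1.000,0.848)
cell (0,1): code 1100 → (0.681,2.000)–(0.855,1.000)
cell (0,2): code 1000 → (1.000,2.453)–(0.681,2.000)
cell (1,0): code 0110 → (1.000,0.848)–(2.000,0.528)
cell (1,2): code 1101 → (1.771,3.000)–(1.000,2.453)
cell (1,3): code 1000 → (2.000,3.101)–(1.771,3.000)
cell (2,0): code 0010 → (2.000,0.528)–(2.972,1.000)
cell (2,1): code 0111 → (2.972,1.000)–(3.000,1.034)
cell (2,2): code 1011 → (3.000,2.844)–(2.619,3.000)
cell (2,3): code 0001 → (2.619,3.000)–(2.000,3.101)
cell (3,1): code 0010 → (3.000,1.034)–(3.370,2.000)
cell (3,2): code 0001 → (3.370,2.000)–(3.000,2.844)
total: 12 segments, chained into 1 closed loop(s), length Σ = 8.144265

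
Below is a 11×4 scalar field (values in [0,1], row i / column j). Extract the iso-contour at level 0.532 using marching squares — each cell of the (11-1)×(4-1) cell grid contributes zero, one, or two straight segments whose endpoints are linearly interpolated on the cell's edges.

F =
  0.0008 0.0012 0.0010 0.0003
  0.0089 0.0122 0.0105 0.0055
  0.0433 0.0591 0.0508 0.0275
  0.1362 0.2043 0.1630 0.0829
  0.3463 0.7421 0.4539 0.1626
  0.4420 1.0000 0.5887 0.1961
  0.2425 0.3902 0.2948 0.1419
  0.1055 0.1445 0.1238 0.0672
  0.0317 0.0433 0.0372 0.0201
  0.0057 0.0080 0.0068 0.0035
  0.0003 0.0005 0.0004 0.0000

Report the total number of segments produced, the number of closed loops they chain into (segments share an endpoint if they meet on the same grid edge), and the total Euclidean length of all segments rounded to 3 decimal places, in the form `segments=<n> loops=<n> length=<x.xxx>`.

cell (3,0): code 0100 → (3.609,1.000)–(4.000,0.469)
cell (3,1): code 1000 → (4.000,1.729)–(3.609,1.000)
cell (4,0): code 0110 → (4.000,0.469)–(5.000,0.161)
cell (4,1): code 1101 → (4.579,2.000)–(4.000,1.729)
cell (4,2): code 1000 → (5.000,2.144)–(4.579,2.000)
cell (5,0): code 0010 → (5.000,0.161)–(5.767,1.000)
cell (5,1): code 0011 → (5.767,1.000)–(5.193,2.000)
cell (5,2): code 0001 → (5.193,2.000)–(5.000,2.144)
total: 8 segments, chained into 1 closed loop(s), length Σ = 6.147986

segments=8 loops=1 length=6.148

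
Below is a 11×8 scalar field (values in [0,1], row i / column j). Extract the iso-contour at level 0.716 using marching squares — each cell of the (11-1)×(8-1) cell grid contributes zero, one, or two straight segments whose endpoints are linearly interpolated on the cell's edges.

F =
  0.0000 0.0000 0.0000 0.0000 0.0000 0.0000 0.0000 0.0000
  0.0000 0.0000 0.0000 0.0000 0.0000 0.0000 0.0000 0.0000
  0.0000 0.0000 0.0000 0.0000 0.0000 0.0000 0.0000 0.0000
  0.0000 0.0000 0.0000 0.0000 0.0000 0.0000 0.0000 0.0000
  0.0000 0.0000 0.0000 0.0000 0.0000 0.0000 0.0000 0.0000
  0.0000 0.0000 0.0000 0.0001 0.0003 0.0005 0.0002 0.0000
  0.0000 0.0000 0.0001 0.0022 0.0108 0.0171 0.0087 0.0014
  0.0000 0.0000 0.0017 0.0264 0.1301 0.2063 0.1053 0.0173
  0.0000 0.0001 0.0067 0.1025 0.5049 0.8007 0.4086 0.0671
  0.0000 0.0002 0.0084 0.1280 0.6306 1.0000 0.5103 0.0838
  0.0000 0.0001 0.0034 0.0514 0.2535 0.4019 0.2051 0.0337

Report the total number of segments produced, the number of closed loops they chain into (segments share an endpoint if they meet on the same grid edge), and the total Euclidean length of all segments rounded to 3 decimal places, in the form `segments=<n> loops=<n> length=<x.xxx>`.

cell (7,4): code 0100 → (7.858,5.000)–(8.000,4.714)
cell (7,5): code 1000 → (8.000,5.216)–(7.858,5.000)
cell (8,4): code 0110 → (8.000,4.714)–(9.000,4.231)
cell (8,5): code 1001 → (9.000,5.580)–(8.000,5.216)
cell (9,4): code 0010 → (9.000,4.231)–(9.475,5.000)
cell (9,5): code 0001 → (9.475,5.000)–(9.000,5.580)
total: 6 segments, chained into 1 closed loop(s), length Σ = 4.406260

segments=6 loops=1 length=4.406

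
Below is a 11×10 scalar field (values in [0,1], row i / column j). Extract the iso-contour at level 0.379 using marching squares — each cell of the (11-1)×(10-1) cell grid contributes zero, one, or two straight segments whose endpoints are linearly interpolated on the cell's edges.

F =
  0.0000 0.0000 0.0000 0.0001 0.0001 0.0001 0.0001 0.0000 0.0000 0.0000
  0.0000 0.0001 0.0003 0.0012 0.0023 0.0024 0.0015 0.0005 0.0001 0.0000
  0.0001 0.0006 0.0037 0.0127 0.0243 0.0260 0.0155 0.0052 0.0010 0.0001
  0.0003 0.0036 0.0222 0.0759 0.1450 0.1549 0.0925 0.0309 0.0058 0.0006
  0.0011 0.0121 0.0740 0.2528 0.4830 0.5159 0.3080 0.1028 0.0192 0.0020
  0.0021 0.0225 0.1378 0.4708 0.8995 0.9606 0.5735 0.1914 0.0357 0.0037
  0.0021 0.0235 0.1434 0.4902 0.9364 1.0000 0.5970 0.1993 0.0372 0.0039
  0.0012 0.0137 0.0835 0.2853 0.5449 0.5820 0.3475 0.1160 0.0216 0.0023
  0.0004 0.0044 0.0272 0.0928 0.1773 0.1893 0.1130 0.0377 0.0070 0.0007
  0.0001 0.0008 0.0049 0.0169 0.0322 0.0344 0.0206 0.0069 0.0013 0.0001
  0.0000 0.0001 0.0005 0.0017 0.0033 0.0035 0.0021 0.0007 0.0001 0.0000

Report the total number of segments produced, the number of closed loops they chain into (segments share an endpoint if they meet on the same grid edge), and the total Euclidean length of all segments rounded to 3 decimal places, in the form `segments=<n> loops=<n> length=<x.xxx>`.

segments=16 loops=1 length=12.159

cell (3,3): code 0100 → (3.692,4.000)–(4.000,3.548)
cell (3,4): code 1100 → (3.621,5.000)–(3.692,4.000)
cell (3,5): code 1000 → (4.000,5.658)–(3.621,5.000)
cell (4,2): code 0100 → (4.579,3.000)–(5.000,2.724)
cell (4,3): code 1110 → (4.000,3.548)–(4.579,3.000)
cell (4,5): code 1101 → (4.267,6.000)–(4.000,5.658)
cell (4,6): code 1000 → (5.000,6.509)–(4.267,6.000)
cell (5,2): code 0110 → (5.000,2.724)–(6.000,2.679)
cell (5,6): code 1001 → (6.000,6.548)–(5.000,6.509)
cell (6,2): code 0010 → (6.000,2.679)–(6.543,3.000)
cell (6,3): code 0111 → (6.543,3.000)–(7.000,3.361)
cell (6,5): code 1011 → (7.000,5.866)–(6.874,6.000)
cell (6,6): code 0001 → (6.874,6.000)–(6.000,6.548)
cell (7,3): code 0010 → (7.000,3.361)–(7.451,4.000)
cell (7,4): code 0011 → (7.451,4.000)–(7.517,5.000)
cell (7,5): code 0001 → (7.517,5.000)–(7.000,5.866)
total: 16 segments, chained into 1 closed loop(s), length Σ = 12.158748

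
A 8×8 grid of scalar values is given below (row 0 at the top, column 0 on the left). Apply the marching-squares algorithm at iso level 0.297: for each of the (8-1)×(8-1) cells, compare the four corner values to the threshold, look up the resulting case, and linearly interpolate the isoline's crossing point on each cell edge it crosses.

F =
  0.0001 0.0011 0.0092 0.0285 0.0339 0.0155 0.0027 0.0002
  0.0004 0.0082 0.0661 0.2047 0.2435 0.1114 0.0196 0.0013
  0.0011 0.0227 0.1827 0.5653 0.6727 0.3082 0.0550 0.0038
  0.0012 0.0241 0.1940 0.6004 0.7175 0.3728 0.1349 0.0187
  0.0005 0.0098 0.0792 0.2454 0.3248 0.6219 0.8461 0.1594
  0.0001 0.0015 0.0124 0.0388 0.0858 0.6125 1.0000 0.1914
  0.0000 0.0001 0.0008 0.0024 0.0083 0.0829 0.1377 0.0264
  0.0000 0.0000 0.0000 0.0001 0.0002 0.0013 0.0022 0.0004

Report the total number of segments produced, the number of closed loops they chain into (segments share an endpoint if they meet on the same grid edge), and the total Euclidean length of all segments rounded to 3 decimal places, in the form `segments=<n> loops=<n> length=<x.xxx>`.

cell (1,2): code 0100 → (1.256,3.000)–(2.000,2.299)
cell (1,3): code 1100 → (1.125,4.000)–(1.256,3.000)
cell (1,4): code 1100 → (1.943,5.000)–(1.125,4.000)
cell (1,5): code 1000 → (2.000,5.044)–(1.943,5.000)
cell (2,2): code 0110 → (2.000,2.299)–(3.000,2.253)
cell (2,5): code 1001 → (3.000,5.319)–(2.000,5.044)
cell (3,2): code 0010 → (3.000,2.253)–(3.855,3.000)
cell (3,3): code 0111 → (3.855,3.000)–(4.000,3.650)
cell (3,5): code 1101 → (3.228,6.000)–(3.000,5.319)
cell (3,6): code 1000 → (4.000,6.800)–(3.228,6.000)
cell (4,3): code 0010 → (4.000,3.650)–(4.116,4.000)
cell (4,4): code 0111 → (4.116,4.000)–(5.000,4.401)
cell (4,6): code 1001 → (5.000,6.869)–(4.000,6.800)
cell (5,4): code 0010 → (5.000,4.401)–(5.596,5.000)
cell (5,5): code 0011 → (5.596,5.000)–(5.815,6.000)
cell (5,6): code 0001 → (5.815,6.000)–(5.000,6.869)
total: 16 segments, chained into 1 closed loop(s), length Σ = 14.466304

segments=16 loops=1 length=14.466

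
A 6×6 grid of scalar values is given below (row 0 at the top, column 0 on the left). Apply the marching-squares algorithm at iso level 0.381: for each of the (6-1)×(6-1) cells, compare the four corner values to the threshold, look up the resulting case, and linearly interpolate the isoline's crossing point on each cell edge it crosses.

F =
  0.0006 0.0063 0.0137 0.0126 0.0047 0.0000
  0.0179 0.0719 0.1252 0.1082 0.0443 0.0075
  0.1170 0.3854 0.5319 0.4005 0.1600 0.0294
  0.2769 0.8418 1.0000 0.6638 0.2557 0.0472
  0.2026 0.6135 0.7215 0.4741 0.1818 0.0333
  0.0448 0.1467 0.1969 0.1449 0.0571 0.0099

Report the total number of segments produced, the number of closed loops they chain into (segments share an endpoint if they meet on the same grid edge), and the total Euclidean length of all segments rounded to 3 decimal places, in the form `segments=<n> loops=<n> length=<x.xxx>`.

cell (1,0): code 0100 → (1.986,1.000)–(2.000,0.984)
cell (1,1): code 1100 → (1.629,2.000)–(1.986,1.000)
cell (1,2): code 1100 → (1.933,3.000)–(1.629,2.000)
cell (1,3): code 1000 → (2.000,3.081)–(1.933,3.000)
cell (2,0): code 0110 → (2.000,0.984)–(3.000,0.184)
cell (2,3): code 1001 → (3.000,3.693)–(2.000,3.081)
cell (3,0): code 0110 → (3.000,0.184)–(4.000,0.434)
cell (3,3): code 1001 → (4.000,3.319)–(3.000,3.693)
cell (4,0): code 0010 → (4.000,0.434)–(4.498,1.000)
cell (4,1): code 0011 → (4.498,1.000)–(4.649,2.000)
cell (4,2): code 0011 → (4.649,2.000)–(4.283,3.000)
cell (4,3): code 0001 → (4.283,3.000)–(4.000,3.319)
total: 12 segments, chained into 1 closed loop(s), length Σ = 10.040847

segments=12 loops=1 length=10.041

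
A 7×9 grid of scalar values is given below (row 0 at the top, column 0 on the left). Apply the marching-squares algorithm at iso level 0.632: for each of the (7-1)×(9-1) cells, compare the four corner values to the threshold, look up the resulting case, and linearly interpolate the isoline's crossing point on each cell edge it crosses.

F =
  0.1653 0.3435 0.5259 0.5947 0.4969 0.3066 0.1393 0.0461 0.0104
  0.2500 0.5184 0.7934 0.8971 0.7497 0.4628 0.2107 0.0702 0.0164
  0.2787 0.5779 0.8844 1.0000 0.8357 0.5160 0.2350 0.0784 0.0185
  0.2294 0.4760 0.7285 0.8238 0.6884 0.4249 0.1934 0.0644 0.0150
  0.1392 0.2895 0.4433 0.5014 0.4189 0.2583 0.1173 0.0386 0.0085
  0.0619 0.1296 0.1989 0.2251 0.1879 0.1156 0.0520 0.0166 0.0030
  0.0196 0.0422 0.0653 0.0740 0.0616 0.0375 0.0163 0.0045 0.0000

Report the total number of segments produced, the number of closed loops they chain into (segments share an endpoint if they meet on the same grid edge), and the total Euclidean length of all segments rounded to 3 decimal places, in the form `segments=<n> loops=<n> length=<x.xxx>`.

segments=12 loops=1 length=10.726

cell (0,1): code 0100 → (0.397,2.000)–(1.000,1.413)
cell (0,2): code 1100 → (0.123,3.000)–(0.397,2.000)
cell (0,3): code 1100 → (0.534,4.000)–(0.123,3.000)
cell (0,4): code 1000 → (1.000,4.410)–(0.534,4.000)
cell (1,1): code 0110 → (1.000,1.413)–(2.000,1.177)
cell (1,4): code 1001 → (2.000,4.637)–(1.000,4.410)
cell (2,1): code 0110 → (2.000,1.177)–(3.000,1.618)
cell (2,4): code 1001 → (3.000,4.214)–(2.000,4.637)
cell (3,1): code 0010 → (3.000,1.618)–(3.338,2.000)
cell (3,2): code 0011 → (3.338,2.000)–(3.595,3.000)
cell (3,3): code 0011 → (3.595,3.000)–(3.209,4.000)
cell (3,4): code 0001 → (3.209,4.000)–(3.000,4.214)
total: 12 segments, chained into 1 closed loop(s), length Σ = 10.725998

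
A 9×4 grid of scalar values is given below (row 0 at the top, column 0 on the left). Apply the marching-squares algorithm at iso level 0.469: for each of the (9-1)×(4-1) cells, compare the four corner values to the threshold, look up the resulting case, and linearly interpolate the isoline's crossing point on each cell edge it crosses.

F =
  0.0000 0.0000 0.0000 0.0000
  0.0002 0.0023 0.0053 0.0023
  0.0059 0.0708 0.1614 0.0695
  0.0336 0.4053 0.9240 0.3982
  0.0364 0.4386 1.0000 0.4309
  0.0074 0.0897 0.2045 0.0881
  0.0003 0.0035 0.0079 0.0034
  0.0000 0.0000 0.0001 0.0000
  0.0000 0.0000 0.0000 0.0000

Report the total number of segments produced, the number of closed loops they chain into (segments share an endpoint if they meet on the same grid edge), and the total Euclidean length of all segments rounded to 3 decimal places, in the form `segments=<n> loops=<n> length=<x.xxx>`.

cell (2,1): code 0100 → (2.403,2.000)–(3.000,1.123)
cell (2,2): code 1000 → (3.000,2.865)–(2.403,2.000)
cell (3,1): code 0110 → (3.000,1.123)–(4.000,1.054)
cell (3,2): code 1001 → (4.000,2.933)–(3.000,2.865)
cell (4,1): code 0010 → (4.000,1.054)–(4.668,2.000)
cell (4,2): code 0001 → (4.668,2.000)–(4.000,2.933)
total: 6 segments, chained into 1 closed loop(s), length Σ = 6.421518

segments=6 loops=1 length=6.422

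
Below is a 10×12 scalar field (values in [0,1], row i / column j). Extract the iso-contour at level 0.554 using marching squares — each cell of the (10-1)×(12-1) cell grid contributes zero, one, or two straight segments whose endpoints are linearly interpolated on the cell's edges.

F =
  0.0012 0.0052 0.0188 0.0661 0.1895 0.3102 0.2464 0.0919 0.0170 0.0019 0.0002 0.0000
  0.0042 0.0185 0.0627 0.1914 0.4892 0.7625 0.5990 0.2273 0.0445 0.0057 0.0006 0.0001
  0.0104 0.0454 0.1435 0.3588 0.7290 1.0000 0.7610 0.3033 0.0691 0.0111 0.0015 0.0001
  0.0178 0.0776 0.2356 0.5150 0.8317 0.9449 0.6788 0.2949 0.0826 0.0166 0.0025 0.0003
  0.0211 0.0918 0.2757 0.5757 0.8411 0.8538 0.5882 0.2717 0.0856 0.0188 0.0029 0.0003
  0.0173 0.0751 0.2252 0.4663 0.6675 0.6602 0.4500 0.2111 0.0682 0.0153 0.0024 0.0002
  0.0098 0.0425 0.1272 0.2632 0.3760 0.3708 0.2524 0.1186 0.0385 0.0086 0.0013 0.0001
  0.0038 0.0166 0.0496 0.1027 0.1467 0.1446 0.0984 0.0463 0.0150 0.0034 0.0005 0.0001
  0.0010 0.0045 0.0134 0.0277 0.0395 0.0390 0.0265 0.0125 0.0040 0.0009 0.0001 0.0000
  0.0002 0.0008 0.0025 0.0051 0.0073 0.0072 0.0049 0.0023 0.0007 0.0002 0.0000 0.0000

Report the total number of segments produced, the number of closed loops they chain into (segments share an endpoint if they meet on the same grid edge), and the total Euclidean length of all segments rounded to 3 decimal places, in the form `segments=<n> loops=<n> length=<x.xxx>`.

cell (0,4): code 0100 → (0.539,5.000)–(1.000,4.237)
cell (0,5): code 1100 → (0.872,6.000)–(0.539,5.000)
cell (0,6): code 1000 → (1.000,6.121)–(0.872,6.000)
cell (1,3): code 0100 → (1.270,4.000)–(2.000,3.527)
cell (1,4): code 1110 → (1.000,4.237)–(1.270,4.000)
cell (1,6): code 1001 → (2.000,6.452)–(1.000,6.121)
cell (2,3): code 0110 → (2.000,3.527)–(3.000,3.123)
cell (2,6): code 1001 → (3.000,6.325)–(2.000,6.452)
cell (3,2): code 0100 → (3.643,3.000)–(4.000,2.928)
cell (3,3): code 1110 → (3.000,3.123)–(3.643,3.000)
cell (3,6): code 1001 → (4.000,6.108)–(3.000,6.325)
cell (4,2): code 0010 → (4.000,2.928)–(4.198,3.000)
cell (4,3): code 0111 → (4.198,3.000)–(5.000,3.436)
cell (4,5): code 1011 → (5.000,5.505)–(4.247,6.000)
cell (4,6): code 0001 → (4.247,6.000)–(4.000,6.108)
cell (5,3): code 0010 → (5.000,3.436)–(5.389,4.000)
cell (5,4): code 0011 → (5.389,4.000)–(5.367,5.000)
cell (5,5): code 0001 → (5.367,5.000)–(5.000,5.505)
total: 18 segments, chained into 1 closed loop(s), length Σ = 13.137024

segments=18 loops=1 length=13.137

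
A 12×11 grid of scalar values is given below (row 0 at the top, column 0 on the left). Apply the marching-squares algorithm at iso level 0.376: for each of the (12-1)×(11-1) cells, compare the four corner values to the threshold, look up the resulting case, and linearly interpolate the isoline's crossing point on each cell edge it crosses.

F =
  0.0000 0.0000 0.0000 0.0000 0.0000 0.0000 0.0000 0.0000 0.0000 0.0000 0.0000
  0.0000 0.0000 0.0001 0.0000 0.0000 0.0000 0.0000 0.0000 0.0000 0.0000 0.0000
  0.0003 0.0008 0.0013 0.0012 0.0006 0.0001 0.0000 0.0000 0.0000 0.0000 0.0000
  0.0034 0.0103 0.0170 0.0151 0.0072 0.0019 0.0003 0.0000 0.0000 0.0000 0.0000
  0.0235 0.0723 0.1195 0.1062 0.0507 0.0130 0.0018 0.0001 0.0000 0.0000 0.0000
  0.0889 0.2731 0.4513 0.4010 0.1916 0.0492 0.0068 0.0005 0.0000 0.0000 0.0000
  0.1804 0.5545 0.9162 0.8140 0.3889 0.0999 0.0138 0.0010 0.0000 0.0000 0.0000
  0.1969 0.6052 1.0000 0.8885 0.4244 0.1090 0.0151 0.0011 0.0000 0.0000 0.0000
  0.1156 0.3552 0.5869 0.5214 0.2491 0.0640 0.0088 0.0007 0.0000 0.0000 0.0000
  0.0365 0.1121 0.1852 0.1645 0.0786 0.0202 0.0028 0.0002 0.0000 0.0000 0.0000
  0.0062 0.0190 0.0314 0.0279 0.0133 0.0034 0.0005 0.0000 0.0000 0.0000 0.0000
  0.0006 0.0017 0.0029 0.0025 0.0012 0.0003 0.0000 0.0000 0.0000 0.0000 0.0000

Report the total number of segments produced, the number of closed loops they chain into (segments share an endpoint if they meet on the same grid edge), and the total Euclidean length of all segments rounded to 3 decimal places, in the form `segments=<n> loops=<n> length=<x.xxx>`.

segments=16 loops=1 length=11.590

cell (4,1): code 0100 → (4.773,2.000)–(5.000,1.577)
cell (4,2): code 1100 → (4.915,3.000)–(4.773,2.000)
cell (4,3): code 1000 → (5.000,3.119)–(4.915,3.000)
cell (5,0): code 0100 → (5.366,1.000)–(6.000,0.523)
cell (5,1): code 1110 → (5.000,1.577)–(5.366,1.000)
cell (5,3): code 1101 → (5.935,4.000)–(5.000,3.119)
cell (5,4): code 1000 → (6.000,4.045)–(5.935,4.000)
cell (6,0): code 0110 → (6.000,0.523)–(7.000,0.439)
cell (6,4): code 1001 → (7.000,4.153)–(6.000,4.045)
cell (7,0): code 0010 → (7.000,0.439)–(7.917,1.000)
cell (7,1): code 0111 → (7.917,1.000)–(8.000,1.090)
cell (7,3): code 1011 → (8.000,3.534)–(7.276,4.000)
cell (7,4): code 0001 → (7.276,4.000)–(7.000,4.153)
cell (8,1): code 0010 → (8.000,1.090)–(8.525,2.000)
cell (8,2): code 0011 → (8.525,2.000)–(8.407,3.000)
cell (8,3): code 0001 → (8.407,3.000)–(8.000,3.534)
total: 16 segments, chained into 1 closed loop(s), length Σ = 11.589656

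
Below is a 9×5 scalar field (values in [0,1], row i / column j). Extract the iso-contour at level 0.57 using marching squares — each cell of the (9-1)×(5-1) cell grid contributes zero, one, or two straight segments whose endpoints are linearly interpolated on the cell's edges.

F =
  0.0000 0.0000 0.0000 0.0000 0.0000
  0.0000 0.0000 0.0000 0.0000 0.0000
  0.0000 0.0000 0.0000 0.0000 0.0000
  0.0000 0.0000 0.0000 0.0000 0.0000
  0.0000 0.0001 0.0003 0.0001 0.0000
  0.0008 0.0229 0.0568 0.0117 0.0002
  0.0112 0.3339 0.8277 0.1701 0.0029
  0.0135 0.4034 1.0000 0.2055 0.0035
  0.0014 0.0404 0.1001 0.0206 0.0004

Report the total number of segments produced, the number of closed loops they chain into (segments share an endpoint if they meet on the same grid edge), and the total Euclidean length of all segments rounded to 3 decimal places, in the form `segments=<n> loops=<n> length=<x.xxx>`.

cell (5,1): code 0100 → (5.666,2.000)–(6.000,1.478)
cell (5,2): code 1000 → (6.000,2.392)–(5.666,2.000)
cell (6,1): code 0110 → (6.000,1.478)–(7.000,1.279)
cell (6,2): code 1001 → (7.000,2.541)–(6.000,2.392)
cell (7,1): code 0010 → (7.000,1.279)–(7.478,2.000)
cell (7,2): code 0001 → (7.478,2.000)–(7.000,2.541)
total: 6 segments, chained into 1 closed loop(s), length Σ = 4.752245

segments=6 loops=1 length=4.752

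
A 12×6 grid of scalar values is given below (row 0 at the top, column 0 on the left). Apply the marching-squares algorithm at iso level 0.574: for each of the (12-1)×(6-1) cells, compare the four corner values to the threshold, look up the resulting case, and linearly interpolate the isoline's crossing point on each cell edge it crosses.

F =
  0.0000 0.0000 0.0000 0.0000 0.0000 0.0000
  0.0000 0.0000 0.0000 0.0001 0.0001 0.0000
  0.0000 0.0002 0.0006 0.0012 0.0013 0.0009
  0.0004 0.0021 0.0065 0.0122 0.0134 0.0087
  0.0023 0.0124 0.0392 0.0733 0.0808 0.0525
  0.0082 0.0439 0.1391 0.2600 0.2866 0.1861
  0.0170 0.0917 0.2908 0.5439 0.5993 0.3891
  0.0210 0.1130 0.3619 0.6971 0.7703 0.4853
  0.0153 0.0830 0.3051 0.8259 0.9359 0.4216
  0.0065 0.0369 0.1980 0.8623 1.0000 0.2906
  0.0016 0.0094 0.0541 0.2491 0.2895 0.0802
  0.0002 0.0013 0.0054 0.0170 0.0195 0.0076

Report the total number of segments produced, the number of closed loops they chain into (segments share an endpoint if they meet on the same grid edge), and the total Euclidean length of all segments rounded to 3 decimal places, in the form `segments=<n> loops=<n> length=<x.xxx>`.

cell (5,3): code 0100 → (5.919,4.000)–(6.000,3.543)
cell (5,4): code 1000 → (6.000,4.120)–(5.919,4.000)
cell (6,2): code 0100 → (6.196,3.000)–(7.000,2.633)
cell (6,3): code 1110 → (6.000,3.543)–(6.196,3.000)
cell (6,4): code 1001 → (7.000,4.689)–(6.000,4.120)
cell (7,2): code 0110 → (7.000,2.633)–(8.000,2.516)
cell (7,4): code 1001 → (8.000,4.704)–(7.000,4.689)
cell (8,2): code 0110 → (8.000,2.516)–(9.000,2.566)
cell (8,4): code 1001 → (9.000,4.601)–(8.000,4.704)
cell (9,2): code 0010 → (9.000,2.566)–(9.470,3.000)
cell (9,3): code 0011 → (9.470,3.000)–(9.600,4.000)
cell (9,4): code 0001 → (9.600,4.000)–(9.000,4.601)
total: 12 segments, chained into 1 closed loop(s), length Σ = 9.730477

segments=12 loops=1 length=9.730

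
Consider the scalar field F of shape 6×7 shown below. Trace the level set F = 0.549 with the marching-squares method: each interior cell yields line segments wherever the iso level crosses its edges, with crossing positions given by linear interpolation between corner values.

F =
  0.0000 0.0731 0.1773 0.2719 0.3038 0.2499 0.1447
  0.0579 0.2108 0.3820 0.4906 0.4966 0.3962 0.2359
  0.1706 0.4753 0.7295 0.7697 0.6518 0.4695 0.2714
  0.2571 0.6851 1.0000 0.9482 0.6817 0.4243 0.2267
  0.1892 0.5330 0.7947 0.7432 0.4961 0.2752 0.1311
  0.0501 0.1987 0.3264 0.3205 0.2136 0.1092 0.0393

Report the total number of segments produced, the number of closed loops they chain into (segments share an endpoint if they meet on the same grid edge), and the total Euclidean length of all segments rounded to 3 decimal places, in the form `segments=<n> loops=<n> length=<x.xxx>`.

cell (1,1): code 0100 → (1.481,2.000)–(2.000,1.290)
cell (1,2): code 1100 → (1.209,3.000)–(1.481,2.000)
cell (1,3): code 1100 → (1.338,4.000)–(1.209,3.000)
cell (1,4): code 1000 → (2.000,4.564)–(1.338,4.000)
cell (2,0): code 0100 → (2.351,1.000)–(3.000,0.682)
cell (2,1): code 1110 → (2.000,1.290)–(2.351,1.000)
cell (2,4): code 1001 → (3.000,4.516)–(2.000,4.564)
cell (3,0): code 0010 → (3.000,0.682)–(3.895,1.000)
cell (3,1): code 0111 → (3.895,1.000)–(4.000,1.061)
cell (3,3): code 1011 → (4.000,3.786)–(3.715,4.000)
cell (3,4): code 0001 → (3.715,4.000)–(3.000,4.516)
cell (4,1): code 0010 → (4.000,1.061)–(4.525,2.000)
cell (4,2): code 0011 → (4.525,2.000)–(4.459,3.000)
cell (4,3): code 0001 → (4.459,3.000)–(4.000,3.786)
total: 14 segments, chained into 1 closed loop(s), length Σ = 11.270366

segments=14 loops=1 length=11.270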